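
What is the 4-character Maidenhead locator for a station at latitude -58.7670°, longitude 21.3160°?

KD01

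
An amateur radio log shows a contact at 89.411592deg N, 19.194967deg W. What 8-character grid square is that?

IR09jj68

Add 180° to longitude and 90° to latitude: 160.80503, 179.41159.
Field: 160.80503/20 → 8 → I, 179.41159/10 → 17 → R; chars IR.
Square: 0.80503/2 → 0, 9.41159/1 → 9; chars 09.
Subsquare: 0.80503/0.0833333 → 9 → j, 0.41159/0.0416667 → 9 → j; chars jj.
Extended square: 0.05503/0.00833333 → 6, 0.03659/0.00416667 → 8; chars 68.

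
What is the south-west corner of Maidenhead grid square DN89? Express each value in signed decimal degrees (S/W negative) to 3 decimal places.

49.000, -104.000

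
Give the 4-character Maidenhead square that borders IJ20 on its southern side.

II29

Latitude square 0; −1 → -1, wraps to 9, carry into field.
Latitude field J = 9; −1 → 8 = I.
The longitude characters are unchanged.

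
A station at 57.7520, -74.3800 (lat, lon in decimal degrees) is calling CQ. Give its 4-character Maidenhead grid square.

Shift to the Maidenhead origin (180°W, 90°S): lon 105.62, lat 147.75.
Field: 105.62/20 → 5 → F, 147.75/10 → 14 → O; chars FO.
Square: 5.62/2 → 2, 7.75/1 → 7; chars 27.

FO27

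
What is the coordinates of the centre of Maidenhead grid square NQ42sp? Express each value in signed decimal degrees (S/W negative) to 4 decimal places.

72.6458, 89.5417

Field N=13, Q=16: +13·20° lon, +16·10° lat → SW at lon 80°, lat 70°.
Square 4, 2: +4·2° lon, +2·1° lat → SW at lon 88°, lat 72°.
Subsquare s=18, p=15: +18·0.0833333° lon, +15·0.0416667° lat → SW at lon 89.5°, lat 72.625°.
Cell spans 0.0833333° lon × 0.0416667° lat. Centre is SW corner plus half of each.
latitude 72.6458, longitude 89.5417.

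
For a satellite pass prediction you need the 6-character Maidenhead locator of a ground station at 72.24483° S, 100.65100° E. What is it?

Shift to the Maidenhead origin (180°W, 90°S): lon 280.6510, lat 17.7552.
Field: lon ⌊280.6510/20⌋ = 14 → O; lat ⌊17.7552/10⌋ = 1 → B.
Square: lon ⌊0.6510/2⌋ = 0; lat ⌊7.7552/1⌋ = 7.
Subsquare: lon ⌊0.6510/0.0833333⌋ = 7 → h; lat ⌊0.7552/0.0416667⌋ = 18 → s.

OB07hs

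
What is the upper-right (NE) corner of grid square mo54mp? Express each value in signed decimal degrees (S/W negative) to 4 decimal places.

54.6667, 71.0833

Field M=12, O=14: +12·20° lon, +14·10° lat → SW at lon 60°, lat 50°.
Square 5, 4: +5·2° lon, +4·1° lat → SW at lon 70°, lat 54°.
Subsquare m=12, p=15: +12·0.0833333° lon, +15·0.0416667° lat → SW at lon 71°, lat 54.625°.
Cell spans 0.0833333° lon × 0.0416667° lat. NE corner is SW corner plus one full cell.
latitude 54.6667, longitude 71.0833.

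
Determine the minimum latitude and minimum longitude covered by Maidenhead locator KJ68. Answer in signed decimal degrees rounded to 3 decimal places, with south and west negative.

8.000, 32.000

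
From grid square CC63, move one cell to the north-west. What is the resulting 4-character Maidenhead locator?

CC54

Longitude square 6; −1 → 5.
Latitude square 3; +1 → 4.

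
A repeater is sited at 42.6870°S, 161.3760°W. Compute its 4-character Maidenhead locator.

AE97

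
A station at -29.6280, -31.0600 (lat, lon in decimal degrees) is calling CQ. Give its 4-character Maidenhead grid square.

HG40

Offset from 180°W / 90°S: lon 148.94°, lat 60.37°.
Field: 148.94/20 → 7 → H, 60.37/10 → 6 → G; chars HG.
Square: 8.94/2 → 4, 0.37/1 → 0; chars 40.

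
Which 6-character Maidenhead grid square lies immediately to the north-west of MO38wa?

MO38vb

Longitude subsquare w = 22; −1 → 21 = v.
Latitude subsquare a = 0; +1 → 1 = b.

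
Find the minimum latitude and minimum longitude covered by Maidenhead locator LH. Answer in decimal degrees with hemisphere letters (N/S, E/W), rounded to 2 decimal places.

20.00° S, 40.00° E

Field L=11, H=7: +11·20° lon, +7·10° lat → SW at lon 40°, lat -20°.
latitude 20.00° S, longitude 40.00° E.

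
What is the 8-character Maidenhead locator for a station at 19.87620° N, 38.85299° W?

Add 180° to longitude and 90° to latitude: 141.14701, 109.87620.
Field: lon ⌊141.14701/20⌋ = 7 → H; lat ⌊109.87620/10⌋ = 10 → K.
Square: lon ⌊1.14701/2⌋ = 0; lat ⌊9.87620/1⌋ = 9.
Subsquare: lon ⌊1.14701/0.0833333⌋ = 13 → n; lat ⌊0.87620/0.0416667⌋ = 21 → v.
Extended square: lon ⌊0.06368/0.00833333⌋ = 7; lat ⌊0.00120/0.00416667⌋ = 0.

HK09nv70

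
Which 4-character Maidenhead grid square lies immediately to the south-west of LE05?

KE94

Longitude square 0; −1 → -1, wraps to 9, carry into field.
Longitude field L = 11; −1 → 10 = K.
Latitude square 5; −1 → 4.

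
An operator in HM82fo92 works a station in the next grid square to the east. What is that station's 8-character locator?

Longitude extended square 9; +1 → 10, wraps to 0, carry into subsquare.
Longitude subsquare f = 5; +1 → 6 = g.
The latitude characters are unchanged.

HM82go02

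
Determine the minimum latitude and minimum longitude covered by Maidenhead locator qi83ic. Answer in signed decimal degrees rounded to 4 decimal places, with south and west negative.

-6.9167, 156.6667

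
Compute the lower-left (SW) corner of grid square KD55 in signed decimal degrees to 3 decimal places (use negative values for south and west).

Field K=10, D=3: +10·20° lon, +3·10° lat → SW at lon 20°, lat -60°.
Square 5, 5: +5·2° lon, +5·1° lat → SW at lon 30°, lat -55°.
latitude -55.000, longitude 30.000.

-55.000, 30.000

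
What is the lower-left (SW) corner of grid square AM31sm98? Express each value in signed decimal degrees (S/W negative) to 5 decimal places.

31.53333, -172.42500

Field A=0, M=12: +0·20° lon, +12·10° lat → SW at lon -180°, lat 30°.
Square 3, 1: +3·2° lon, +1·1° lat → SW at lon -174°, lat 31°.
Subsquare s=18, m=12: +18·0.0833333° lon, +12·0.0416667° lat → SW at lon -172.5°, lat 31.5°.
Extended square 9, 8: +9·0.00833333° lon, +8·0.00416667° lat → SW at lon -172.425°, lat 31.5333°.
latitude 31.53333, longitude -172.42500.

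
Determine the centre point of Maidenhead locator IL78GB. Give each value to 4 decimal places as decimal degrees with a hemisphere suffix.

28.0625° N, 5.4583° W

Field I=8, L=11: +8·20° lon, +11·10° lat → SW at lon -20°, lat 20°.
Square 7, 8: +7·2° lon, +8·1° lat → SW at lon -6°, lat 28°.
Subsquare g=6, b=1: +6·0.0833333° lon, +1·0.0416667° lat → SW at lon -5.5°, lat 28.0417°.
Cell spans 0.0833333° lon × 0.0416667° lat. Centre is SW corner plus half of each.
latitude 28.0625° N, longitude 5.4583° W.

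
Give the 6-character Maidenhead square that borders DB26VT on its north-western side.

DB26uu

Longitude subsquare v = 21; −1 → 20 = u.
Latitude subsquare t = 19; +1 → 20 = u.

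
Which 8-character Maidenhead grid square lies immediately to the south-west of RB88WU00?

Longitude extended square 0; −1 → -1, wraps to 9, carry into subsquare.
Longitude subsquare w = 22; −1 → 21 = v.
Latitude extended square 0; −1 → -1, wraps to 9, carry into subsquare.
Latitude subsquare u = 20; −1 → 19 = t.

RB88vt99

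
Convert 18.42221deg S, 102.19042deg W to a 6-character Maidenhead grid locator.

DH81vn

Offset from 180°W / 90°S: lon 77.8096°, lat 71.5778°.
Field: 77.8096/20 → 3 → D, 71.5778/10 → 7 → H; chars DH.
Square: 17.8096/2 → 8, 1.5778/1 → 1; chars 81.
Subsquare: 1.8096/0.0833333 → 21 → v, 0.5778/0.0416667 → 13 → n; chars vn.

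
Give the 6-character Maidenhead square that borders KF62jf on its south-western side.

KF62ie

Longitude subsquare j = 9; −1 → 8 = i.
Latitude subsquare f = 5; −1 → 4 = e.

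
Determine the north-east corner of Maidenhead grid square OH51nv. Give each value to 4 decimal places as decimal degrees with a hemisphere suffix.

Field O=14, H=7: +14·20° lon, +7·10° lat → SW at lon 100°, lat -20°.
Square 5, 1: +5·2° lon, +1·1° lat → SW at lon 110°, lat -19°.
Subsquare n=13, v=21: +13·0.0833333° lon, +21·0.0416667° lat → SW at lon 111.083°, lat -18.125°.
Cell spans 0.0833333° lon × 0.0416667° lat. NE corner is SW corner plus one full cell.
latitude 18.0833° S, longitude 111.1667° E.

18.0833° S, 111.1667° E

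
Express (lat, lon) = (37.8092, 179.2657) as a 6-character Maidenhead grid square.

Add 180° to longitude and 90° to latitude: 359.2657, 127.8092.
Field: lon ⌊359.2657/20⌋ = 17 → R; lat ⌊127.8092/10⌋ = 12 → M.
Square: lon ⌊19.2657/2⌋ = 9; lat ⌊7.8092/1⌋ = 7.
Subsquare: lon ⌊1.2657/0.0833333⌋ = 15 → p; lat ⌊0.8092/0.0416667⌋ = 19 → t.

RM97pt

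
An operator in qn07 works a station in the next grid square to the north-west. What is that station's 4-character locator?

Longitude square 0; −1 → -1, wraps to 9, carry into field.
Longitude field Q = 16; −1 → 15 = P.
Latitude square 7; +1 → 8.

PN98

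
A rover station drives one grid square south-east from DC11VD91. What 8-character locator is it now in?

Longitude extended square 9; +1 → 10, wraps to 0, carry into subsquare.
Longitude subsquare v = 21; +1 → 22 = w.
Latitude extended square 1; −1 → 0.

DC11wd00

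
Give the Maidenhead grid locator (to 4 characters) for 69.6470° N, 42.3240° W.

GP89

Shift to the Maidenhead origin (180°W, 90°S): lon 137.68, lat 159.65.
Field: lon ⌊137.68/20⌋ = 6 → G; lat ⌊159.65/10⌋ = 15 → P.
Square: lon ⌊17.68/2⌋ = 8; lat ⌊9.65/1⌋ = 9.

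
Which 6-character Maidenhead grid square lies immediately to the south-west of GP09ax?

FP99xw

Longitude subsquare a = 0; −1 → -1, wraps to 23 = x, carry into square.
Longitude square 0; −1 → -1, wraps to 9, carry into field.
Longitude field G = 6; −1 → 5 = F.
Latitude subsquare x = 23; −1 → 22 = w.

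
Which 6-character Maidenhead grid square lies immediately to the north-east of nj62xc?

NJ72ad

Longitude subsquare x = 23; +1 → 24, wraps to 0 = a, carry into square.
Longitude square 6; +1 → 7.
Latitude subsquare c = 2; +1 → 3 = d.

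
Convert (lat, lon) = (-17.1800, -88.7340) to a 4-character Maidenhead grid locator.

Offset from 180°W / 90°S: lon 91.27°, lat 72.82°.
Field: 91.27/20 → 4 → E, 72.82/10 → 7 → H; chars EH.
Square: 11.27/2 → 5, 2.82/1 → 2; chars 52.

EH52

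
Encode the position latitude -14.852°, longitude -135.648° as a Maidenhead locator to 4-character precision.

Offset from 180°W / 90°S: lon 44.35°, lat 75.15°.
Field: 44.35/20 → 2 → C, 75.15/10 → 7 → H; chars CH.
Square: 4.35/2 → 2, 5.15/1 → 5; chars 25.

CH25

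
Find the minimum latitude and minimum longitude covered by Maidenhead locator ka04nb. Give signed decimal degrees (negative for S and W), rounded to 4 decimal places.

Field K=10, A=0: +10·20° lon, +0·10° lat → SW at lon 20°, lat -90°.
Square 0, 4: +0·2° lon, +4·1° lat → SW at lon 20°, lat -86°.
Subsquare n=13, b=1: +13·0.0833333° lon, +1·0.0416667° lat → SW at lon 21.0833°, lat -85.9583°.
latitude -85.9583, longitude 21.0833.

-85.9583, 21.0833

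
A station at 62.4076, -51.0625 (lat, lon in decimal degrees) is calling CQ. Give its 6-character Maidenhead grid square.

Add 180° to longitude and 90° to latitude: 128.9375, 152.4076.
Field: lon ⌊128.9375/20⌋ = 6 → G; lat ⌊152.4076/10⌋ = 15 → P.
Square: lon ⌊8.9375/2⌋ = 4; lat ⌊2.4076/1⌋ = 2.
Subsquare: lon ⌊0.9375/0.0833333⌋ = 11 → l; lat ⌊0.4076/0.0416667⌋ = 9 → j.

GP42lj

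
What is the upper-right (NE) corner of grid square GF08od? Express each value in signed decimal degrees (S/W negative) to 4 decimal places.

-31.8333, -58.7500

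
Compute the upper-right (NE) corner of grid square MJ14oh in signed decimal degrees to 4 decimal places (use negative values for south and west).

4.3333, 63.2500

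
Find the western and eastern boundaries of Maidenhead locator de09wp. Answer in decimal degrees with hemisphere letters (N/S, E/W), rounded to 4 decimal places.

118.1667° W, 118.0833° W

Field D=3, E=4: +3·20° lon, +4·10° lat → SW at lon -120°, lat -50°.
Square 0, 9: +0·2° lon, +9·1° lat → SW at lon -120°, lat -41°.
Subsquare w=22, p=15: +22·0.0833333° lon, +15·0.0416667° lat → SW at lon -118.167°, lat -40.375°.
Cell spans 0.0833333° lon × 0.0416667° lat.
west 118.1667° W, east 118.0833° W.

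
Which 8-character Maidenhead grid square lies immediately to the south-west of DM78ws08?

DM78vs97

Longitude extended square 0; −1 → -1, wraps to 9, carry into subsquare.
Longitude subsquare w = 22; −1 → 21 = v.
Latitude extended square 8; −1 → 7.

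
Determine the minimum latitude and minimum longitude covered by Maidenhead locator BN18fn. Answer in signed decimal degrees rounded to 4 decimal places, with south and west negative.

48.5417, -157.5833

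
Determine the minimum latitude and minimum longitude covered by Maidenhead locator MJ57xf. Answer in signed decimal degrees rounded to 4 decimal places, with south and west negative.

Field M=12, J=9: +12·20° lon, +9·10° lat → SW at lon 60°, lat 0°.
Square 5, 7: +5·2° lon, +7·1° lat → SW at lon 70°, lat 7°.
Subsquare x=23, f=5: +23·0.0833333° lon, +5·0.0416667° lat → SW at lon 71.9167°, lat 7.20833°.
latitude 7.2083, longitude 71.9167.

7.2083, 71.9167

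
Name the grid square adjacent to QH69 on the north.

Latitude square 9; +1 → 10, wraps to 0, carry into field.
Latitude field H = 7; +1 → 8 = I.
The longitude characters are unchanged.

QI60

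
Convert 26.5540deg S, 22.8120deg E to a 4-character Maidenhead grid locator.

KG13

Add 180° to longitude and 90° to latitude: 202.81, 63.45.
Field: 202.81/20 → 10 → K, 63.45/10 → 6 → G; chars KG.
Square: 2.81/2 → 1, 3.45/1 → 3; chars 13.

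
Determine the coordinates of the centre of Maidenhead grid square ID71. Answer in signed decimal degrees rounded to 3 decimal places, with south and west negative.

-58.500, -5.000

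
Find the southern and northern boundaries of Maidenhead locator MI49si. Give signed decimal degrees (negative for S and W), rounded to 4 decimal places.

Field M=12, I=8: +12·20° lon, +8·10° lat → SW at lon 60°, lat -10°.
Square 4, 9: +4·2° lon, +9·1° lat → SW at lon 68°, lat -1°.
Subsquare s=18, i=8: +18·0.0833333° lon, +8·0.0416667° lat → SW at lon 69.5°, lat -0.666667°.
Cell spans 0.0833333° lon × 0.0416667° lat.
south -0.6667, north -0.6250.

-0.6667, -0.6250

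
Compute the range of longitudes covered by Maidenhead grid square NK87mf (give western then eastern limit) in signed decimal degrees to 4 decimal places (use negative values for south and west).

97.0000, 97.0833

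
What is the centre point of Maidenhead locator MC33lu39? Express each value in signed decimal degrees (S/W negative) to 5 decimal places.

Field M=12, C=2: +12·20° lon, +2·10° lat → SW at lon 60°, lat -70°.
Square 3, 3: +3·2° lon, +3·1° lat → SW at lon 66°, lat -67°.
Subsquare l=11, u=20: +11·0.0833333° lon, +20·0.0416667° lat → SW at lon 66.9167°, lat -66.1667°.
Extended square 3, 9: +3·0.00833333° lon, +9·0.00416667° lat → SW at lon 66.9417°, lat -66.1292°.
Cell spans 0.00833333° lon × 0.00416667° lat. Centre is SW corner plus half of each.
latitude -66.12708, longitude 66.94583.

-66.12708, 66.94583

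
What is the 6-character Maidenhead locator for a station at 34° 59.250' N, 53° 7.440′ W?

Add 180° to longitude and 90° to latitude: 126.8760, 124.9875.
Field: lon ⌊126.8760/20⌋ = 6 → G; lat ⌊124.9875/10⌋ = 12 → M.
Square: lon ⌊6.8760/2⌋ = 3; lat ⌊4.9875/1⌋ = 4.
Subsquare: lon ⌊0.8760/0.0833333⌋ = 10 → k; lat ⌊0.9875/0.0416667⌋ = 23 → x.

GM34kx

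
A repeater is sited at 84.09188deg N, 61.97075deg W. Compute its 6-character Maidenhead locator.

Add 180° to longitude and 90° to latitude: 118.0292, 174.0919.
Field: 118.0292/20 → 5 → F, 174.0919/10 → 17 → R; chars FR.
Square: 18.0292/2 → 9, 4.0919/1 → 4; chars 94.
Subsquare: 0.0292/0.0833333 → 0 → a, 0.0919/0.0416667 → 2 → c; chars ac.

FR94ac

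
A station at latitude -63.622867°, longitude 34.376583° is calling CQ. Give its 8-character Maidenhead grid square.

Shift to the Maidenhead origin (180°W, 90°S): lon 214.37658, lat 26.37713.
Field (20°×10°, letters A–R): lon ⌊214.37658/20⌋ = 10 → K; lat ⌊26.37713/10⌋ = 2 → C.
Square (2°×1°, digits 0–9): lon ⌊14.37658/2⌋ = 7; lat ⌊6.37713/1⌋ = 6.
Subsquare (5′×2.5′, letters a–x): lon ⌊0.37658/0.0833333⌋ = 4 → e; lat ⌊0.37713/0.0416667⌋ = 9 → j.
Extended square (30″×15″, digits 0–9): lon ⌊0.04325/0.00833333⌋ = 5; lat ⌊0.00213/0.00416667⌋ = 0.

KC76ej50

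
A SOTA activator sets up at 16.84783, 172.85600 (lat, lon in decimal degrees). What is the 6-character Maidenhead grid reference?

Add 180° to longitude and 90° to latitude: 352.8560, 106.8478.
Field: lon ⌊352.8560/20⌋ = 17 → R; lat ⌊106.8478/10⌋ = 10 → K.
Square: lon ⌊12.8560/2⌋ = 6; lat ⌊6.8478/1⌋ = 6.
Subsquare: lon ⌊0.8560/0.0833333⌋ = 10 → k; lat ⌊0.8478/0.0416667⌋ = 20 → u.

RK66ku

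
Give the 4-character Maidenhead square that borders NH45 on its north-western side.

NH36

Longitude square 4; −1 → 3.
Latitude square 5; +1 → 6.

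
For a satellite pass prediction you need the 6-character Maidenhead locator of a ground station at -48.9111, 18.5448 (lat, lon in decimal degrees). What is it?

Shift to the Maidenhead origin (180°W, 90°S): lon 198.5448, lat 41.0889.
Field (20°×10°, letters A–R): lon ⌊198.5448/20⌋ = 9 → J; lat ⌊41.0889/10⌋ = 4 → E.
Square (2°×1°, digits 0–9): lon ⌊18.5448/2⌋ = 9; lat ⌊1.0889/1⌋ = 1.
Subsquare (5′×2.5′, letters a–x): lon ⌊0.5448/0.0833333⌋ = 6 → g; lat ⌊0.0889/0.0416667⌋ = 2 → c.

JE91gc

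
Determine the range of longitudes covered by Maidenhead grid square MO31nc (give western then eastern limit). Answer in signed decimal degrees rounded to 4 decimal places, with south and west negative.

67.0833, 67.1667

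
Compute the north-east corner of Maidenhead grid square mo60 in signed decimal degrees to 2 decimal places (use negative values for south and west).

51.00, 74.00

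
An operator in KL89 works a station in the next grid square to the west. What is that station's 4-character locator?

KL79

Longitude square 8; −1 → 7.
The latitude characters are unchanged.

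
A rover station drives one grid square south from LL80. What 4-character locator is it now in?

LK89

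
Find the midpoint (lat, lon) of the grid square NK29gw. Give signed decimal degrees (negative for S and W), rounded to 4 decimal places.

19.9375, 84.5417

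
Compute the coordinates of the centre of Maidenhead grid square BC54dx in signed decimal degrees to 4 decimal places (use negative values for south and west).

-65.0208, -149.7083

Field B=1, C=2: +1·20° lon, +2·10° lat → SW at lon -160°, lat -70°.
Square 5, 4: +5·2° lon, +4·1° lat → SW at lon -150°, lat -66°.
Subsquare d=3, x=23: +3·0.0833333° lon, +23·0.0416667° lat → SW at lon -149.75°, lat -65.0417°.
Cell spans 0.0833333° lon × 0.0416667° lat. Centre is SW corner plus half of each.
latitude -65.0208, longitude -149.7083.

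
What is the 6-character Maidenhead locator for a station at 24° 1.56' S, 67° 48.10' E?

MG35vx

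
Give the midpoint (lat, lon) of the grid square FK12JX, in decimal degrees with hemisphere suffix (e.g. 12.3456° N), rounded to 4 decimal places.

Field F=5, K=10: +5·20° lon, +10·10° lat → SW at lon -80°, lat 10°.
Square 1, 2: +1·2° lon, +2·1° lat → SW at lon -78°, lat 12°.
Subsquare j=9, x=23: +9·0.0833333° lon, +23·0.0416667° lat → SW at lon -77.25°, lat 12.9583°.
Cell spans 0.0833333° lon × 0.0416667° lat. Centre is SW corner plus half of each.
latitude 12.9792° N, longitude 77.2083° W.

12.9792° N, 77.2083° W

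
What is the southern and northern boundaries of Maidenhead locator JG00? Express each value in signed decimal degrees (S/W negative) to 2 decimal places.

-30.00, -29.00

Field J=9, G=6: +9·20° lon, +6·10° lat → SW at lon 0°, lat -30°.
Square 0, 0: +0·2° lon, +0·1° lat → SW at lon 0°, lat -30°.
Cell spans 2° lon × 1° lat.
south -30.00, north -29.00.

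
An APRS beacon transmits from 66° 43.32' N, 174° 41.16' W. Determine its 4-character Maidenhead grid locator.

AP26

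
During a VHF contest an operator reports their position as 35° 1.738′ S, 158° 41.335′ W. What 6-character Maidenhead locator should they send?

BF04px

Add 180° to longitude and 90° to latitude: 21.3111, 54.9710.
Field (20°×10°, letters A–R): 21.3111/20 → 1 → B, 54.9710/10 → 5 → F; chars BF.
Square (2°×1°, digits 0–9): 1.3111/2 → 0, 4.9710/1 → 4; chars 04.
Subsquare (5′×2.5′, letters a–x): 1.3111/0.0833333 → 15 → p, 0.9710/0.0416667 → 23 → x; chars px.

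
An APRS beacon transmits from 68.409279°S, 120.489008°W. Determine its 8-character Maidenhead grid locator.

CC91so11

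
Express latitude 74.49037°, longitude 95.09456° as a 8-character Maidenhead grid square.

Shift to the Maidenhead origin (180°W, 90°S): lon 275.09456, lat 164.49037.
Field: 275.09456/20 → 13 → N, 164.49037/10 → 16 → Q; chars NQ.
Square: 15.09456/2 → 7, 4.49037/1 → 4; chars 74.
Subsquare: 1.09456/0.0833333 → 13 → n, 0.49037/0.0416667 → 11 → l; chars nl.
Extended square: 0.01123/0.00833333 → 1, 0.03204/0.00416667 → 7; chars 17.

NQ74nl17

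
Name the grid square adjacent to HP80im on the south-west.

HP80hl

Longitude subsquare i = 8; −1 → 7 = h.
Latitude subsquare m = 12; −1 → 11 = l.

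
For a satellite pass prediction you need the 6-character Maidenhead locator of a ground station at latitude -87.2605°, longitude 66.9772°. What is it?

MA32lr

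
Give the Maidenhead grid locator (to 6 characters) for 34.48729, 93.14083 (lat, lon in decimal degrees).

Add 180° to longitude and 90° to latitude: 273.1408, 124.4873.
Field: lon ⌊273.1408/20⌋ = 13 → N; lat ⌊124.4873/10⌋ = 12 → M.
Square: lon ⌊13.1408/2⌋ = 6; lat ⌊4.4873/1⌋ = 4.
Subsquare: lon ⌊1.1408/0.0833333⌋ = 13 → n; lat ⌊0.4873/0.0416667⌋ = 11 → l.

NM64nl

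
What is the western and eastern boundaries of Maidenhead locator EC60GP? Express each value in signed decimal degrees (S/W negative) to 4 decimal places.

Field E=4, C=2: +4·20° lon, +2·10° lat → SW at lon -100°, lat -70°.
Square 6, 0: +6·2° lon, +0·1° lat → SW at lon -88°, lat -70°.
Subsquare g=6, p=15: +6·0.0833333° lon, +15·0.0416667° lat → SW at lon -87.5°, lat -69.375°.
Cell spans 0.0833333° lon × 0.0416667° lat.
west -87.5000, east -87.4167.

-87.5000, -87.4167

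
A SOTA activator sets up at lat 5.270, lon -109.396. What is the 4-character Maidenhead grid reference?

DJ55

Offset from 180°W / 90°S: lon 70.60°, lat 95.27°.
Field: lon ⌊70.60/20⌋ = 3 → D; lat ⌊95.27/10⌋ = 9 → J.
Square: lon ⌊10.60/2⌋ = 5; lat ⌊5.27/1⌋ = 5.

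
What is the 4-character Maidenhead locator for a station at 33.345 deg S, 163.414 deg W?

AF86

Shift to the Maidenhead origin (180°W, 90°S): lon 16.59, lat 56.66.
Field (20°×10°, letters A–R): 16.59/20 → 0 → A, 56.66/10 → 5 → F; chars AF.
Square (2°×1°, digits 0–9): 16.59/2 → 8, 6.66/1 → 6; chars 86.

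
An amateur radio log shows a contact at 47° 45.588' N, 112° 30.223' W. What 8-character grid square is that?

DN37rs92

Offset from 180°W / 90°S: lon 67.49628°, lat 137.75980°.
Field (20°×10°, letters A–R): 67.49628/20 → 3 → D, 137.75980/10 → 13 → N; chars DN.
Square (2°×1°, digits 0–9): 7.49628/2 → 3, 7.75980/1 → 7; chars 37.
Subsquare (5′×2.5′, letters a–x): 1.49628/0.0833333 → 17 → r, 0.75980/0.0416667 → 18 → s; chars rs.
Extended square (30″×15″, digits 0–9): 0.07962/0.00833333 → 9, 0.00980/0.00416667 → 2; chars 92.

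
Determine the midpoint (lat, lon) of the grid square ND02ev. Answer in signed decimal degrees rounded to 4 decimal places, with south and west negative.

-57.1042, 80.3750

Field N=13, D=3: +13·20° lon, +3·10° lat → SW at lon 80°, lat -60°.
Square 0, 2: +0·2° lon, +2·1° lat → SW at lon 80°, lat -58°.
Subsquare e=4, v=21: +4·0.0833333° lon, +21·0.0416667° lat → SW at lon 80.3333°, lat -57.125°.
Cell spans 0.0833333° lon × 0.0416667° lat. Centre is SW corner plus half of each.
latitude -57.1042, longitude 80.3750.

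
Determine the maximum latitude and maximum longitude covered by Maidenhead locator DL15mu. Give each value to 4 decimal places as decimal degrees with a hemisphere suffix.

25.8750° N, 116.9167° W

Field D=3, L=11: +3·20° lon, +11·10° lat → SW at lon -120°, lat 20°.
Square 1, 5: +1·2° lon, +5·1° lat → SW at lon -118°, lat 25°.
Subsquare m=12, u=20: +12·0.0833333° lon, +20·0.0416667° lat → SW at lon -117°, lat 25.8333°.
Cell spans 0.0833333° lon × 0.0416667° lat. NE corner is SW corner plus one full cell.
latitude 25.8750° N, longitude 116.9167° W.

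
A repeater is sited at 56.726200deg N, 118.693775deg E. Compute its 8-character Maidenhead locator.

Shift to the Maidenhead origin (180°W, 90°S): lon 298.69378, lat 146.72620.
Field: lon ⌊298.69378/20⌋ = 14 → O; lat ⌊146.72620/10⌋ = 14 → O.
Square: lon ⌊18.69378/2⌋ = 9; lat ⌊6.72620/1⌋ = 6.
Subsquare: lon ⌊0.69378/0.0833333⌋ = 8 → i; lat ⌊0.72620/0.0416667⌋ = 17 → r.
Extended square: lon ⌊0.02711/0.00833333⌋ = 3; lat ⌊0.01787/0.00416667⌋ = 4.

OO96ir34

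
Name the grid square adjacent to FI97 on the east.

GI07

Longitude square 9; +1 → 10, wraps to 0, carry into field.
Longitude field F = 5; +1 → 6 = G.
The latitude characters are unchanged.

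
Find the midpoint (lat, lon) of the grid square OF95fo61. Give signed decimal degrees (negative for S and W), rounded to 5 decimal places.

-34.41042, 118.47083

Field O=14, F=5: +14·20° lon, +5·10° lat → SW at lon 100°, lat -40°.
Square 9, 5: +9·2° lon, +5·1° lat → SW at lon 118°, lat -35°.
Subsquare f=5, o=14: +5·0.0833333° lon, +14·0.0416667° lat → SW at lon 118.417°, lat -34.4167°.
Extended square 6, 1: +6·0.00833333° lon, +1·0.00416667° lat → SW at lon 118.467°, lat -34.4125°.
Cell spans 0.00833333° lon × 0.00416667° lat. Centre is SW corner plus half of each.
latitude -34.41042, longitude 118.47083.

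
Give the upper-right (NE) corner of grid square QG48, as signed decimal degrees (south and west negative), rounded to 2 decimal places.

-21.00, 150.00

Field Q=16, G=6: +16·20° lon, +6·10° lat → SW at lon 140°, lat -30°.
Square 4, 8: +4·2° lon, +8·1° lat → SW at lon 148°, lat -22°.
Cell spans 2° lon × 1° lat. NE corner is SW corner plus one full cell.
latitude -21.00, longitude 150.00.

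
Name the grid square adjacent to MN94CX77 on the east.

Longitude extended square 7; +1 → 8.
The latitude characters are unchanged.

MN94cx87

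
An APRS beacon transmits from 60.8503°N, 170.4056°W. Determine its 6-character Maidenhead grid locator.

Shift to the Maidenhead origin (180°W, 90°S): lon 9.5944, lat 150.8503.
Field: 9.5944/20 → 0 → A, 150.8503/10 → 15 → P; chars AP.
Square: 9.5944/2 → 4, 0.8503/1 → 0; chars 40.
Subsquare: 1.5944/0.0833333 → 19 → t, 0.8503/0.0416667 → 20 → u; chars tu.

AP40tu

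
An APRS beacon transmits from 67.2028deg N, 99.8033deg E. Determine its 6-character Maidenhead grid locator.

Shift to the Maidenhead origin (180°W, 90°S): lon 279.8033, lat 157.2028.
Field (20°×10°, letters A–R): lon ⌊279.8033/20⌋ = 13 → N; lat ⌊157.2028/10⌋ = 15 → P.
Square (2°×1°, digits 0–9): lon ⌊19.8033/2⌋ = 9; lat ⌊7.2028/1⌋ = 7.
Subsquare (5′×2.5′, letters a–x): lon ⌊1.8033/0.0833333⌋ = 21 → v; lat ⌊0.2028/0.0416667⌋ = 4 → e.

NP97ve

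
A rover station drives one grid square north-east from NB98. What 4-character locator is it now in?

Longitude square 9; +1 → 10, wraps to 0, carry into field.
Longitude field N = 13; +1 → 14 = O.
Latitude square 8; +1 → 9.

OB09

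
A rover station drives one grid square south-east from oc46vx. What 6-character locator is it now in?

OC46ww

Longitude subsquare v = 21; +1 → 22 = w.
Latitude subsquare x = 23; −1 → 22 = w.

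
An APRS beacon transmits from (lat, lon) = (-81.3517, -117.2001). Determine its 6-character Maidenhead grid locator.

Add 180° to longitude and 90° to latitude: 62.7999, 8.6483.
Field: lon ⌊62.7999/20⌋ = 3 → D; lat ⌊8.6483/10⌋ = 0 → A.
Square: lon ⌊2.7999/2⌋ = 1; lat ⌊8.6483/1⌋ = 8.
Subsquare: lon ⌊0.7999/0.0833333⌋ = 9 → j; lat ⌊0.6483/0.0416667⌋ = 15 → p.

DA18jp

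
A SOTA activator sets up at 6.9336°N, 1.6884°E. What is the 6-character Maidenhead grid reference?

JJ06uw

Shift to the Maidenhead origin (180°W, 90°S): lon 181.6884, lat 96.9336.
Field (20°×10°, letters A–R): lon ⌊181.6884/20⌋ = 9 → J; lat ⌊96.9336/10⌋ = 9 → J.
Square (2°×1°, digits 0–9): lon ⌊1.6884/2⌋ = 0; lat ⌊6.9336/1⌋ = 6.
Subsquare (5′×2.5′, letters a–x): lon ⌊1.6884/0.0833333⌋ = 20 → u; lat ⌊0.9336/0.0416667⌋ = 22 → w.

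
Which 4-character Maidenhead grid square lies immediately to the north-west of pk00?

Longitude square 0; −1 → -1, wraps to 9, carry into field.
Longitude field P = 15; −1 → 14 = O.
Latitude square 0; +1 → 1.

OK91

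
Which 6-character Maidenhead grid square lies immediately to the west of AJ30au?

Longitude subsquare a = 0; −1 → -1, wraps to 23 = x, carry into square.
Longitude square 3; −1 → 2.
The latitude characters are unchanged.

AJ20xu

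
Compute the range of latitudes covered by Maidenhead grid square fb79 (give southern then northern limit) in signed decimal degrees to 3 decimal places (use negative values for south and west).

-71.000, -70.000

Field F=5, B=1: +5·20° lon, +1·10° lat → SW at lon -80°, lat -80°.
Square 7, 9: +7·2° lon, +9·1° lat → SW at lon -66°, lat -71°.
Cell spans 2° lon × 1° lat.
south -71.000, north -70.000.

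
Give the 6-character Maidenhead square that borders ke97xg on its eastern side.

Longitude subsquare x = 23; +1 → 24, wraps to 0 = a, carry into square.
Longitude square 9; +1 → 10, wraps to 0, carry into field.
Longitude field K = 10; +1 → 11 = L.
The latitude characters are unchanged.

LE07ag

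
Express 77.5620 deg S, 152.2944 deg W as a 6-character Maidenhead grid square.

BB32uk

Add 180° to longitude and 90° to latitude: 27.7056, 12.4380.
Field: lon ⌊27.7056/20⌋ = 1 → B; lat ⌊12.4380/10⌋ = 1 → B.
Square: lon ⌊7.7056/2⌋ = 3; lat ⌊2.4380/1⌋ = 2.
Subsquare: lon ⌊1.7056/0.0833333⌋ = 20 → u; lat ⌊0.4380/0.0416667⌋ = 10 → k.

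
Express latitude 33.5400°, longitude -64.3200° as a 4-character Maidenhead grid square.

Offset from 180°W / 90°S: lon 115.68°, lat 123.54°.
Field: 115.68/20 → 5 → F, 123.54/10 → 12 → M; chars FM.
Square: 15.68/2 → 7, 3.54/1 → 3; chars 73.

FM73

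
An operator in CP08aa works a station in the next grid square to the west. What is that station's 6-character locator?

BP98xa

Longitude subsquare a = 0; −1 → -1, wraps to 23 = x, carry into square.
Longitude square 0; −1 → -1, wraps to 9, carry into field.
Longitude field C = 2; −1 → 1 = B.
The latitude characters are unchanged.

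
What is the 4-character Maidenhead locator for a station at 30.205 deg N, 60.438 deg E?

MM00

Add 180° to longitude and 90° to latitude: 240.44, 120.20.
Field: 240.44/20 → 12 → M, 120.20/10 → 12 → M; chars MM.
Square: 0.44/2 → 0, 0.20/1 → 0; chars 00.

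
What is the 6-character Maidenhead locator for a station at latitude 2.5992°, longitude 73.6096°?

MJ62to

Shift to the Maidenhead origin (180°W, 90°S): lon 253.6096, lat 92.5992.
Field (20°×10°, letters A–R): lon ⌊253.6096/20⌋ = 12 → M; lat ⌊92.5992/10⌋ = 9 → J.
Square (2°×1°, digits 0–9): lon ⌊13.6096/2⌋ = 6; lat ⌊2.5992/1⌋ = 2.
Subsquare (5′×2.5′, letters a–x): lon ⌊1.6096/0.0833333⌋ = 19 → t; lat ⌊0.5992/0.0416667⌋ = 14 → o.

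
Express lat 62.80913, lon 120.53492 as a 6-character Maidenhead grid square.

Add 180° to longitude and 90° to latitude: 300.5349, 152.8091.
Field: lon ⌊300.5349/20⌋ = 15 → P; lat ⌊152.8091/10⌋ = 15 → P.
Square: lon ⌊0.5349/2⌋ = 0; lat ⌊2.8091/1⌋ = 2.
Subsquare: lon ⌊0.5349/0.0833333⌋ = 6 → g; lat ⌊0.8091/0.0416667⌋ = 19 → t.

PP02gt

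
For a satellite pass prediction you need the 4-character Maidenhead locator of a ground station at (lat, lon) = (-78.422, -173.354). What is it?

AB31

Offset from 180°W / 90°S: lon 6.65°, lat 11.58°.
Field: lon ⌊6.65/20⌋ = 0 → A; lat ⌊11.58/10⌋ = 1 → B.
Square: lon ⌊6.65/2⌋ = 3; lat ⌊1.58/1⌋ = 1.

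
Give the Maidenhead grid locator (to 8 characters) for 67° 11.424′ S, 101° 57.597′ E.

OC02xt54

Shift to the Maidenhead origin (180°W, 90°S): lon 281.95995, lat 22.80960.
Field: lon ⌊281.95995/20⌋ = 14 → O; lat ⌊22.80960/10⌋ = 2 → C.
Square: lon ⌊1.95995/2⌋ = 0; lat ⌊2.80960/1⌋ = 2.
Subsquare: lon ⌊1.95995/0.0833333⌋ = 23 → x; lat ⌊0.80960/0.0416667⌋ = 19 → t.
Extended square: lon ⌊0.04328/0.00833333⌋ = 5; lat ⌊0.01793/0.00416667⌋ = 4.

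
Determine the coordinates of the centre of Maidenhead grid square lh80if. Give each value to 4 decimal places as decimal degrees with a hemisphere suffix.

19.7708° S, 56.7083° E

Field L=11, H=7: +11·20° lon, +7·10° lat → SW at lon 40°, lat -20°.
Square 8, 0: +8·2° lon, +0·1° lat → SW at lon 56°, lat -20°.
Subsquare i=8, f=5: +8·0.0833333° lon, +5·0.0416667° lat → SW at lon 56.6667°, lat -19.7917°.
Cell spans 0.0833333° lon × 0.0416667° lat. Centre is SW corner plus half of each.
latitude 19.7708° S, longitude 56.7083° E.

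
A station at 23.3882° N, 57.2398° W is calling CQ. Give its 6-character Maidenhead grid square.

GL13jj

Offset from 180°W / 90°S: lon 122.7602°, lat 113.3882°.
Field: lon ⌊122.7602/20⌋ = 6 → G; lat ⌊113.3882/10⌋ = 11 → L.
Square: lon ⌊2.7602/2⌋ = 1; lat ⌊3.3882/1⌋ = 3.
Subsquare: lon ⌊0.7602/0.0833333⌋ = 9 → j; lat ⌊0.3882/0.0416667⌋ = 9 → j.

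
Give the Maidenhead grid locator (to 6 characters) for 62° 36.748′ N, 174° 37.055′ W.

AP22qo

Offset from 180°W / 90°S: lon 5.3824°, lat 152.6125°.
Field: 5.3824/20 → 0 → A, 152.6125/10 → 15 → P; chars AP.
Square: 5.3824/2 → 2, 2.6125/1 → 2; chars 22.
Subsquare: 1.3824/0.0833333 → 16 → q, 0.6125/0.0416667 → 14 → o; chars qo.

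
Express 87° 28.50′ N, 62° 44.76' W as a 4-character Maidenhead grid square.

FR87

Shift to the Maidenhead origin (180°W, 90°S): lon 117.25, lat 177.47.
Field: lon ⌊117.25/20⌋ = 5 → F; lat ⌊177.47/10⌋ = 17 → R.
Square: lon ⌊17.25/2⌋ = 8; lat ⌊7.47/1⌋ = 7.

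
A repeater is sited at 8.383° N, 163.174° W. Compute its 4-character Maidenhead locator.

Shift to the Maidenhead origin (180°W, 90°S): lon 16.83, lat 98.38.
Field: 16.83/20 → 0 → A, 98.38/10 → 9 → J; chars AJ.
Square: 16.83/2 → 8, 8.38/1 → 8; chars 88.

AJ88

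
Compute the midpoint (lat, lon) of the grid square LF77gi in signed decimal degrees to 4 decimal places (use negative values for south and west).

Field L=11, F=5: +11·20° lon, +5·10° lat → SW at lon 40°, lat -40°.
Square 7, 7: +7·2° lon, +7·1° lat → SW at lon 54°, lat -33°.
Subsquare g=6, i=8: +6·0.0833333° lon, +8·0.0416667° lat → SW at lon 54.5°, lat -32.6667°.
Cell spans 0.0833333° lon × 0.0416667° lat. Centre is SW corner plus half of each.
latitude -32.6458, longitude 54.5417.

-32.6458, 54.5417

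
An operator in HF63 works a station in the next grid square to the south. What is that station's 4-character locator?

Latitude square 3; −1 → 2.
The longitude characters are unchanged.

HF62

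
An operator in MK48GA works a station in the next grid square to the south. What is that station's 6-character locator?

MK47gx

Latitude subsquare a = 0; −1 → -1, wraps to 23 = x, carry into square.
Latitude square 8; −1 → 7.
The longitude characters are unchanged.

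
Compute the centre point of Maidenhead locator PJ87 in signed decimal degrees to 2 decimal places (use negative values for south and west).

Field P=15, J=9: +15·20° lon, +9·10° lat → SW at lon 120°, lat 0°.
Square 8, 7: +8·2° lon, +7·1° lat → SW at lon 136°, lat 7°.
Cell spans 2° lon × 1° lat. Centre is SW corner plus half of each.
latitude 7.50, longitude 137.00.

7.50, 137.00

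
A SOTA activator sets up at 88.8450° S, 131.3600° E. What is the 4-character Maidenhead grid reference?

PA51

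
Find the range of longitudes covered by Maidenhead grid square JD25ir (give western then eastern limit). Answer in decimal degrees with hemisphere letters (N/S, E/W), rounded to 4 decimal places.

Field J=9, D=3: +9·20° lon, +3·10° lat → SW at lon 0°, lat -60°.
Square 2, 5: +2·2° lon, +5·1° lat → SW at lon 4°, lat -55°.
Subsquare i=8, r=17: +8·0.0833333° lon, +17·0.0416667° lat → SW at lon 4.66667°, lat -54.2917°.
Cell spans 0.0833333° lon × 0.0416667° lat.
west 4.6667° E, east 4.7500° E.

4.6667° E, 4.7500° E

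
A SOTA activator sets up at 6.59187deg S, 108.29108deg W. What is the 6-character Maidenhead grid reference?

DI53uj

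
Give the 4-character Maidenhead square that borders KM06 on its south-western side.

Longitude square 0; −1 → -1, wraps to 9, carry into field.
Longitude field K = 10; −1 → 9 = J.
Latitude square 6; −1 → 5.

JM95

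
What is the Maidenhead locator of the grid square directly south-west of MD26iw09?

Longitude extended square 0; −1 → -1, wraps to 9, carry into subsquare.
Longitude subsquare i = 8; −1 → 7 = h.
Latitude extended square 9; −1 → 8.

MD26hw98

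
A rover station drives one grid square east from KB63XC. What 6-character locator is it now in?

KB73ac

Longitude subsquare x = 23; +1 → 24, wraps to 0 = a, carry into square.
Longitude square 6; +1 → 7.
The latitude characters are unchanged.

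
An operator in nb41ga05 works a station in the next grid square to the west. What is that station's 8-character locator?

Longitude extended square 0; −1 → -1, wraps to 9, carry into subsquare.
Longitude subsquare g = 6; −1 → 5 = f.
The latitude characters are unchanged.

NB41fa95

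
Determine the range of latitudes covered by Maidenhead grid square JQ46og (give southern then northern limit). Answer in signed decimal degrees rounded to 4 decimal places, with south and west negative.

Field J=9, Q=16: +9·20° lon, +16·10° lat → SW at lon 0°, lat 70°.
Square 4, 6: +4·2° lon, +6·1° lat → SW at lon 8°, lat 76°.
Subsquare o=14, g=6: +14·0.0833333° lon, +6·0.0416667° lat → SW at lon 9.16667°, lat 76.25°.
Cell spans 0.0833333° lon × 0.0416667° lat.
south 76.2500, north 76.2917.

76.2500, 76.2917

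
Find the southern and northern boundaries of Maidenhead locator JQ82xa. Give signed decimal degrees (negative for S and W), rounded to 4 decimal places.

72.0000, 72.0417

Field J=9, Q=16: +9·20° lon, +16·10° lat → SW at lon 0°, lat 70°.
Square 8, 2: +8·2° lon, +2·1° lat → SW at lon 16°, lat 72°.
Subsquare x=23, a=0: +23·0.0833333° lon, +0·0.0416667° lat → SW at lon 17.9167°, lat 72°.
Cell spans 0.0833333° lon × 0.0416667° lat.
south 72.0000, north 72.0417.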